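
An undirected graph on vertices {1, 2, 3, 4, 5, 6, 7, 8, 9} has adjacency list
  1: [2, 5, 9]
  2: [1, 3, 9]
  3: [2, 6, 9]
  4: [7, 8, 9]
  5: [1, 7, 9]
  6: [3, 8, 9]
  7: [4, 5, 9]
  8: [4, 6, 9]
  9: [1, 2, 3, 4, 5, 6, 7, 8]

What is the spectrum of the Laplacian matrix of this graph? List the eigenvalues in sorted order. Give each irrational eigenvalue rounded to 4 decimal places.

[0, 1.5858, 1.5858, 3, 3, 4.4142, 4.4142, 5, 9]

Reading degrees in the order [1, 2, 3, 4, 5, 6, 7, 8, 9] gives [3, 3, 3, 3, 3, 3, 3, 3, 8]; set D = diag(3, 3, 3, 3, 3, 3, 3, 3, 8) and form L = D - A. Diagonalising L (or applying a numerical eigensolver to the 9x9 matrix) gives the spectrum above. The eigenvalues sum to 32, which equals trace(L) = 2|E|.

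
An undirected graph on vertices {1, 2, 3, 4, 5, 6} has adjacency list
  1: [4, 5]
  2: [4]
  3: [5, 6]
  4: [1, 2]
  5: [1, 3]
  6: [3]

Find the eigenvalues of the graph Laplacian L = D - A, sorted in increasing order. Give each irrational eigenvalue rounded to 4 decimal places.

[0, 0.2679, 1, 2, 3, 3.7321]

With the vertex order [1, 2, 3, 4, 5, 6], the degrees are [2, 1, 2, 2, 2, 1], giving D = diag(2, 1, 2, 2, 2, 1) and L = D - A. The multiplicity of 0 as a Laplacian eigenvalue equals the number of connected components. By the matrix-tree theorem the graph has (1/6) * product of the nonzero eigenvalues = 1 spanning tree.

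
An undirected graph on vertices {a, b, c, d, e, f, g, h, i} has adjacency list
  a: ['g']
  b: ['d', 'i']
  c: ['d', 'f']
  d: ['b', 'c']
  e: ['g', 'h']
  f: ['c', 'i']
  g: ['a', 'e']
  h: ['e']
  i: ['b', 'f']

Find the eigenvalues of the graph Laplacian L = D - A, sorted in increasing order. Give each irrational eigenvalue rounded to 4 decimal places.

[0, 0, 0.5858, 1.3820, 1.3820, 2, 3.4142, 3.6180, 3.6180]

Each diagonal entry of L is the vertex degree and each off-diagonal entry is -1 where an edge is present, 0 otherwise; in the order [a, b, c, d, e, f, g, h, i] the diagonal is [1, 2, 2, 2, 2, 2, 2, 1, 2]. The multiplicity of 0 as a Laplacian eigenvalue equals the number of connected components. The 2 zero eigenvalues correspond to the 2 connected components.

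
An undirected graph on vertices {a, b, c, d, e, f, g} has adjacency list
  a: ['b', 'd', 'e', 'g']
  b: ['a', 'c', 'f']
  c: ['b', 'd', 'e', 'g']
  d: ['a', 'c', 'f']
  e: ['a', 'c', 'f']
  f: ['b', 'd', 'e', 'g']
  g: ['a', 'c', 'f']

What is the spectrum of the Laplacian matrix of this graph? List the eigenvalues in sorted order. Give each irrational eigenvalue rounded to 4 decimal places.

[0, 3, 3, 3, 4, 4, 7]

Each diagonal entry of L is the vertex degree and each off-diagonal entry is -1 where an edge is present, 0 otherwise; in the order [a, b, c, d, e, f, g] the diagonal is [4, 3, 4, 3, 3, 4, 3]. The multiplicity of 0 as a Laplacian eigenvalue equals the number of connected components. The largest eigenvalue, 7, is at most the vertex count 7. The eigenvalues sum to 24, which equals trace(L) = 2|E|.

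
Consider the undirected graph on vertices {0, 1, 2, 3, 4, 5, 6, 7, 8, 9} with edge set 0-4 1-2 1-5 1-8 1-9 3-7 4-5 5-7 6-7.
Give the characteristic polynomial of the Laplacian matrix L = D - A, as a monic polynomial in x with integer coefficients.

With the vertex order [0, 1, 2, 3, 4, 5, 6, 7, 8, 9], the degrees are [1, 4, 1, 1, 2, 3, 1, 3, 1, 1], giving D = diag(1, 4, 1, 1, 2, 3, 1, 3, 1, 1) and L = D - A. L has integer entries, so p(x) = det(xI - L) has integer coefficients. Expanding the determinant yields x^10 - 18x^9 + 131x^8 - 502x^7 + 1110x^6 - 1464x^5 + 1147x^4 - 510x^3 + 115x^2 - 10x. The constant term is 0 because L is singular (the all-ones vector lies in its kernel). The eigenvalues sum to 18, which equals trace(L) = 2|E|.

x^10 - 18x^9 + 131x^8 - 502x^7 + 1110x^6 - 1464x^5 + 1147x^4 - 510x^3 + 115x^2 - 10x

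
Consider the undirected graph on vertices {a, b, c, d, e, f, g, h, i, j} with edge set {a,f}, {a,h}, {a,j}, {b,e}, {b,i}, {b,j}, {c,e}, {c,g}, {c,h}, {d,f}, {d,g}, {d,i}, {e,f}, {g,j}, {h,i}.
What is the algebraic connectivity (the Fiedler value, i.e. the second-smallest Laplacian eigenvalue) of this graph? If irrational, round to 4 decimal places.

Reading degrees in the order [a, b, c, d, e, f, g, h, i, j] gives [3, 3, 3, 3, 3, 3, 3, 3, 3, 3]; set D = diag(3, 3, 3, 3, 3, 3, 3, 3, 3, 3) and form L = D - A. The sorted Laplacian eigenvalues are [0, 2, 2, 2, 2, 2, 5, 5, 5, 5]; the algebraic connectivity is the second entry, 2. There is one zero in the spectrum, matching the 1 component. The largest eigenvalue, 5, is at most the vertex count 10.

2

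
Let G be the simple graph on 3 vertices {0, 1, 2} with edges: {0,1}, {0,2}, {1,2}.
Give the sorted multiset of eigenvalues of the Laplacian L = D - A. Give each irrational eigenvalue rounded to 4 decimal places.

[0, 3, 3]

Reading degrees in the order [0, 1, 2] gives [2, 2, 2]; set D = diag(2, 2, 2) and form L = D - A. The multiplicity of 0 as a Laplacian eigenvalue equals the number of connected components.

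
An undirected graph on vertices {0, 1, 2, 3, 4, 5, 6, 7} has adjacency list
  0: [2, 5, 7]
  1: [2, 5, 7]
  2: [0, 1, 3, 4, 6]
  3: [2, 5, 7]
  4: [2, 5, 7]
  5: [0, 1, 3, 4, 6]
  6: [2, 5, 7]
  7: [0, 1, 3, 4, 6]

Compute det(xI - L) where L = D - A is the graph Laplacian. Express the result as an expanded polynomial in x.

Reading degrees in the order [0, 1, 2, 3, 4, 5, 6, 7] gives [3, 3, 5, 3, 3, 5, 3, 5]; set D = diag(3, 3, 5, 3, 3, 5, 3, 5) and form L = D - A. L has integer entries, so p(x) = det(xI - L) has integer coefficients. Expanding the determinant yields x^8 - 30x^7 + 375x^6 - 2540x^5 + 10095x^4 - 23598x^3 + 30105x^2 - 16200x. The constant term is 0 because L is singular (the all-ones vector lies in its kernel). The eigenvalues sum to 30, which equals trace(L) = 2|E|.

x^8 - 30x^7 + 375x^6 - 2540x^5 + 10095x^4 - 23598x^3 + 30105x^2 - 16200x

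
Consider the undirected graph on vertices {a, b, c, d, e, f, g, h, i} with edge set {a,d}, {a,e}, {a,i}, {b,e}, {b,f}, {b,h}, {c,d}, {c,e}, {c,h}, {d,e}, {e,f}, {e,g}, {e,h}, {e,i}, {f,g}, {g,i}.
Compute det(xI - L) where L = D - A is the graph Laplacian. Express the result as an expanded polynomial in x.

x^9 - 32x^8 + 428x^7 - 3136x^6 + 13786x^5 - 37232x^4 + 60276x^3 - 53424x^2 + 19845x

With the vertex order [a, b, c, d, e, f, g, h, i], the degrees are [3, 3, 3, 3, 8, 3, 3, 3, 3], giving D = diag(3, 3, 3, 3, 8, 3, 3, 3, 3) and L = D - A. L has integer entries, so p(x) = det(xI - L) has integer coefficients. Expanding the determinant yields x^9 - 32x^8 + 428x^7 - 3136x^6 + 13786x^5 - 37232x^4 + 60276x^3 - 53424x^2 + 19845x. The constant term is 0 because L is singular (the all-ones vector lies in its kernel).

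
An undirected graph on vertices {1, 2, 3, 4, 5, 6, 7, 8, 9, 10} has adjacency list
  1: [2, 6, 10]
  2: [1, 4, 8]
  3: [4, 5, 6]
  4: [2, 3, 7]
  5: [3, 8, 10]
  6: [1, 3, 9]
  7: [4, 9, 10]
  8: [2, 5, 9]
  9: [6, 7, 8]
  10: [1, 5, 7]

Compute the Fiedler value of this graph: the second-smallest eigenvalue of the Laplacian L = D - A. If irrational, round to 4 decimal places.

Each diagonal entry of L is the vertex degree and each off-diagonal entry is -1 where an edge is present, 0 otherwise; in the order [1, 2, 3, 4, 5, 6, 7, 8, 9, 10] the diagonal is [3, 3, 3, 3, 3, 3, 3, 3, 3, 3]. The smallest Laplacian eigenvalue is always 0. The next one, lambda_2 = 2, measures how hard the graph is to disconnect: larger values mean better connectivity. The eigenvalues sum to 30, which equals trace(L) = 2|E|.

2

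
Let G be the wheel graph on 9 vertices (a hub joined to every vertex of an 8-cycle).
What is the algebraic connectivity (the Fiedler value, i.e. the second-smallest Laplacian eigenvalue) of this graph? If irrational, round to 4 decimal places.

The graph has 9 vertices and degree multiset [8, 3, 3, 3, 3, 3, 3, 3, 3]; D is the diagonal matrix of degrees and L = D - A. The smallest Laplacian eigenvalue is always 0. The next one, lambda_2 = 1.5858, measures how hard the graph is to disconnect: larger values mean better connectivity. By the matrix-tree theorem the graph has (1/9) * product of the nonzero eigenvalues = 2205 spanning trees. The largest eigenvalue, 9, is at most the vertex count 9.

1.5858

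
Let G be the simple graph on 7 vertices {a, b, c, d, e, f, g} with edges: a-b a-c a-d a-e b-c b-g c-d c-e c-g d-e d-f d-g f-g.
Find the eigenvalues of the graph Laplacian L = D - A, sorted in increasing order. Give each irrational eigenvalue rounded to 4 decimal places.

With the vertex order [a, b, c, d, e, f, g], the degrees are [4, 3, 5, 5, 3, 2, 4], giving D = diag(4, 3, 5, 5, 3, 2, 4) and L = D - A. The multiplicity of 0 as a Laplacian eigenvalue equals the number of connected components.

[0, 1.6953, 2.6240, 4.3702, 4.8637, 6.1105, 6.3362]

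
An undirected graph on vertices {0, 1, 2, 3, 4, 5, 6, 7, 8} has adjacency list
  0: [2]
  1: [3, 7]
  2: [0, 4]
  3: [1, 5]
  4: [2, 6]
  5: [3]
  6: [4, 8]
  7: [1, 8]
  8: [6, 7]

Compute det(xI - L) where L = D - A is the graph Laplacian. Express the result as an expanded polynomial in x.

Each diagonal entry of L is the vertex degree and each off-diagonal entry is -1 where an edge is present, 0 otherwise; in the order [0, 1, 2, 3, 4, 5, 6, 7, 8] the diagonal is [1, 2, 2, 2, 2, 1, 2, 2, 2]. L has integer entries, so p(x) = det(xI - L) has integer coefficients. Expanding the determinant yields x^9 - 16x^8 + 105x^7 - 364x^6 + 715x^5 - 792x^4 + 462x^3 - 120x^2 + 9x. The coefficient of x^8 equals -trace(L) = -16, matching the sum of degrees. The largest eigenvalue, 3.8794, is at most the vertex count 9.

x^9 - 16x^8 + 105x^7 - 364x^6 + 715x^5 - 792x^4 + 462x^3 - 120x^2 + 9x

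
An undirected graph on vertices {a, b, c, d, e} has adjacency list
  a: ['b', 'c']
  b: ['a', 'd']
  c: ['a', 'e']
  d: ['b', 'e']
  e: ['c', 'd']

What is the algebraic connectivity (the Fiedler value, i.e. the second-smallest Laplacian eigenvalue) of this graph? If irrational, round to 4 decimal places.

1.3820

Each diagonal entry of L is the vertex degree and each off-diagonal entry is -1 where an edge is present, 0 otherwise; in the order [a, b, c, d, e] the diagonal is [2, 2, 2, 2, 2]. The smallest Laplacian eigenvalue is always 0. The next one, lambda_2 = 1.3820, measures how hard the graph is to disconnect: larger values mean better connectivity. The eigenvalues sum to 10, which equals trace(L) = 2|E|.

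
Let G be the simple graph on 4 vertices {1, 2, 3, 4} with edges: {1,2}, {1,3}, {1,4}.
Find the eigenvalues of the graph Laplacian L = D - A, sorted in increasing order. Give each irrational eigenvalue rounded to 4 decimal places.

[0, 1, 1, 4]

Each diagonal entry of L is the vertex degree and each off-diagonal entry is -1 where an edge is present, 0 otherwise; in the order [1, 2, 3, 4] the diagonal is [3, 1, 1, 1]. Since every row of L sums to 0, the all-ones vector is in the kernel and 0 is an eigenvalue.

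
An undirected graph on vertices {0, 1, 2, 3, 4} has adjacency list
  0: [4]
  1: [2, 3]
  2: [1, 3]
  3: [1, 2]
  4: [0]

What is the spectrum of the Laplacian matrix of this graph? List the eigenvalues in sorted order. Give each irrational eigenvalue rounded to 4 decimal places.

[0, 0, 2, 3, 3]

Each diagonal entry of L is the vertex degree and each off-diagonal entry is -1 where an edge is present, 0 otherwise; in the order [0, 1, 2, 3, 4] the diagonal is [1, 2, 2, 2, 1]. L is symmetric positive semidefinite, so every eigenvalue is real and nonnegative. The 2 zero eigenvalues correspond to the 2 connected components.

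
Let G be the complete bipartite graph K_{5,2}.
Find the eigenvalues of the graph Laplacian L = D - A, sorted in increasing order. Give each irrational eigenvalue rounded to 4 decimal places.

[0, 2, 2, 2, 2, 5, 7]

The graph has 7 vertices and degree multiset [5, 5, 2, 2, 2, 2, 2]; D is the diagonal matrix of degrees and L = D - A. The multiplicity of 0 as a Laplacian eigenvalue equals the number of connected components.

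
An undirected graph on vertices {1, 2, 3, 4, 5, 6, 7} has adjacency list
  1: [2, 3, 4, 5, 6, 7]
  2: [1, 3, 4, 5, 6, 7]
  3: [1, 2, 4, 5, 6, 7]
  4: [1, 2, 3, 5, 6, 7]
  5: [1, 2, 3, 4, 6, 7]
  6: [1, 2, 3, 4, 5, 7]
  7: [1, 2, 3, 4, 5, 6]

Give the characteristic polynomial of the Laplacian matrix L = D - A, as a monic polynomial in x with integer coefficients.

x^7 - 42x^6 + 735x^5 - 6860x^4 + 36015x^3 - 100842x^2 + 117649x

Each diagonal entry of L is the vertex degree and each off-diagonal entry is -1 where an edge is present, 0 otherwise; in the order [1, 2, 3, 4, 5, 6, 7] the diagonal is [6, 6, 6, 6, 6, 6, 6]. Computing det(xI - L) by cofactor expansion (or equivalently via sum-over-permutations) gives x^7 - 42x^6 + 735x^5 - 6860x^4 + 36015x^3 - 100842x^2 + 117649x. Since p(0) = det(-L) = 0, x divides p(x).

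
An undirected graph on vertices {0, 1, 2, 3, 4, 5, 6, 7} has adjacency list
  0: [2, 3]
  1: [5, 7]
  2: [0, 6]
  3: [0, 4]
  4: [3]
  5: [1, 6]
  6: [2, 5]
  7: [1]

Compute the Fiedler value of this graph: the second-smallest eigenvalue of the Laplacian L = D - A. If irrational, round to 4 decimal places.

Each diagonal entry of L is the vertex degree and each off-diagonal entry is -1 where an edge is present, 0 otherwise; in the order [0, 1, 2, 3, 4, 5, 6, 7] the diagonal is [2, 2, 2, 2, 1, 2, 2, 1]. The sorted Laplacian eigenvalues are [0, 0.1522, 0.5858, 1.2346, 2, 2.7654, 3.4142, 3.8478]; the algebraic connectivity is the second entry, 0.1522. There is one zero in the spectrum, matching the 1 component. The largest eigenvalue, 3.8478, is at most the vertex count 8.

0.1522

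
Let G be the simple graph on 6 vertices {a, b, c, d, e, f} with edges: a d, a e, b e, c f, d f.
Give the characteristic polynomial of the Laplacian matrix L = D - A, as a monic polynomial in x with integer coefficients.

x^6 - 10x^5 + 36x^4 - 56x^3 + 35x^2 - 6x

Each diagonal entry of L is the vertex degree and each off-diagonal entry is -1 where an edge is present, 0 otherwise; in the order [a, b, c, d, e, f] the diagonal is [2, 1, 1, 2, 2, 2]. Computing det(xI - L) by cofactor expansion (or equivalently via sum-over-permutations) gives x^6 - 10x^5 + 36x^4 - 56x^3 + 35x^2 - 6x. The coefficient of x^5 equals -trace(L) = -10, matching the sum of degrees.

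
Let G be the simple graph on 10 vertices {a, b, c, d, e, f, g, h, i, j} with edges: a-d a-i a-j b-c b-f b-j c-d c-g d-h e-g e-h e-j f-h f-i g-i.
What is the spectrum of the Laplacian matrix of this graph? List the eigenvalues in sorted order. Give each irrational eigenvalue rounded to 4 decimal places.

[0, 2, 2, 2, 2, 2, 5, 5, 5, 5]

With the vertex order [a, b, c, d, e, f, g, h, i, j], the degrees are [3, 3, 3, 3, 3, 3, 3, 3, 3, 3], giving D = diag(3, 3, 3, 3, 3, 3, 3, 3, 3, 3) and L = D - A. L is symmetric positive semidefinite, so every eigenvalue is real and nonnegative. By the matrix-tree theorem the graph has (1/10) * product of the nonzero eigenvalues = 2000 spanning trees. There is one zero in the spectrum, matching the 1 component.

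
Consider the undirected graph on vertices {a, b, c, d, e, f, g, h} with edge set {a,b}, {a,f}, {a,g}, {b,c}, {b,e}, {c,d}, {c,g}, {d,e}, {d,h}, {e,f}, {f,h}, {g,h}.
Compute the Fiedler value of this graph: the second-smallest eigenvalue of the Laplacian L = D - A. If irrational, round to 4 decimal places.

2

Reading degrees in the order [a, b, c, d, e, f, g, h] gives [3, 3, 3, 3, 3, 3, 3, 3]; set D = diag(3, 3, 3, 3, 3, 3, 3, 3) and form L = D - A. The smallest Laplacian eigenvalue is always 0. The next one, lambda_2 = 2, measures how hard the graph is to disconnect: larger values mean better connectivity. The largest eigenvalue, 6, is at most the vertex count 8.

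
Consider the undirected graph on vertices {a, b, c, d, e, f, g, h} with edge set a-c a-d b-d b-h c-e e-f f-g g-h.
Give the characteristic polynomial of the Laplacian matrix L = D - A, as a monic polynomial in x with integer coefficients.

Reading degrees in the order [a, b, c, d, e, f, g, h] gives [2, 2, 2, 2, 2, 2, 2, 2]; set D = diag(2, 2, 2, 2, 2, 2, 2, 2) and form L = D - A. Computing det(xI - L) by cofactor expansion (or equivalently via sum-over-permutations) gives x^8 - 16x^7 + 104x^6 - 352x^5 + 660x^4 - 672x^3 + 336x^2 - 64x. Since p(0) = det(-L) = 0, x divides p(x).

x^8 - 16x^7 + 104x^6 - 352x^5 + 660x^4 - 672x^3 + 336x^2 - 64x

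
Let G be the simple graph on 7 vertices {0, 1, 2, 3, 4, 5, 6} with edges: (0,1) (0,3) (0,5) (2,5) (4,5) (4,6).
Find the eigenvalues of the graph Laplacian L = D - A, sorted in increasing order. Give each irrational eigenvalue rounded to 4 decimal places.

Reading degrees in the order [0, 1, 2, 3, 4, 5, 6] gives [3, 1, 1, 1, 2, 3, 1]; set D = diag(3, 1, 1, 1, 2, 3, 1) and form L = D - A. Diagonalising L (or applying a numerical eigensolver to the 7x7 matrix) gives the spectrum above. The single zero eigenvalue shows the graph is connected.

[0, 0.3217, 0.6802, 1, 2.1397, 3.2297, 4.6287]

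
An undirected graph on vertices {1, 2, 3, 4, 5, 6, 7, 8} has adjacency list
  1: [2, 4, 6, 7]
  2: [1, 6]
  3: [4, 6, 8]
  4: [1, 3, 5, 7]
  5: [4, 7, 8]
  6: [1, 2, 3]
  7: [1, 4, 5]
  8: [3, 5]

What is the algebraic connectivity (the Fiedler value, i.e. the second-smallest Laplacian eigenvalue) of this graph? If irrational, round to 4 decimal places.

With the vertex order [1, 2, 3, 4, 5, 6, 7, 8], the degrees are [4, 2, 3, 4, 3, 3, 3, 2], giving D = diag(4, 2, 3, 4, 3, 3, 3, 2) and L = D - A. The smallest Laplacian eigenvalue is always 0. The next one, lambda_2 = 1, measures how hard the graph is to disconnect: larger values mean better connectivity. The eigenvalues sum to 24, which equals trace(L) = 2|E|.

1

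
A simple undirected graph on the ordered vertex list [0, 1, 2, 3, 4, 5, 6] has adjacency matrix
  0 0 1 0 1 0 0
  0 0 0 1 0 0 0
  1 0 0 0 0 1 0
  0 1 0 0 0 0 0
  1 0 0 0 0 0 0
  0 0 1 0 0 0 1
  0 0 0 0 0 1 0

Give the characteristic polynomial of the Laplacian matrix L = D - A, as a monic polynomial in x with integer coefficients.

Reading degrees in the order [0, 1, 2, 3, 4, 5, 6] gives [2, 1, 2, 1, 1, 2, 1]; set D = diag(2, 1, 2, 1, 1, 2, 1) and form L = D - A. L has integer entries, so p(x) = det(xI - L) has integer coefficients. Expanding the determinant yields x^7 - 10x^6 + 37x^5 - 62x^4 + 45x^3 - 10x^2. The constant term is 0 because L is singular (the all-ones vector lies in its kernel). There are 2 zeros in the spectrum, matching the 2 components.

x^7 - 10x^6 + 37x^5 - 62x^4 + 45x^3 - 10x^2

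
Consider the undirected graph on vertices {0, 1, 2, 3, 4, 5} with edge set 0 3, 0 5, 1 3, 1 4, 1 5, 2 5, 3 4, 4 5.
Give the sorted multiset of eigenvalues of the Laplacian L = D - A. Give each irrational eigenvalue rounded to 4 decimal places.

Each diagonal entry of L is the vertex degree and each off-diagonal entry is -1 where an edge is present, 0 otherwise; in the order [0, 1, 2, 3, 4, 5] the diagonal is [2, 3, 1, 3, 3, 4]. Diagonalising L (or applying a numerical eigensolver to the 6x6 matrix) gives the spectrum above. The single zero eigenvalue shows the graph is connected.

[0, 0.9139, 2, 3.5720, 4, 5.5141]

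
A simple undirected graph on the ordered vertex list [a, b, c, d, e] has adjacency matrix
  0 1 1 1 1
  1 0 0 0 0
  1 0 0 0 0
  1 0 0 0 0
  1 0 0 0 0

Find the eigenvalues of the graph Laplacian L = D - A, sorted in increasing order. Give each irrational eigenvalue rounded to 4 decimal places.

Reading degrees in the order [a, b, c, d, e] gives [4, 1, 1, 1, 1]; set D = diag(4, 1, 1, 1, 1) and form L = D - A. L is symmetric positive semidefinite, so every eigenvalue is real and nonnegative. The single zero eigenvalue shows the graph is connected. The eigenvalues sum to 8, which equals trace(L) = 2|E|.

[0, 1, 1, 1, 5]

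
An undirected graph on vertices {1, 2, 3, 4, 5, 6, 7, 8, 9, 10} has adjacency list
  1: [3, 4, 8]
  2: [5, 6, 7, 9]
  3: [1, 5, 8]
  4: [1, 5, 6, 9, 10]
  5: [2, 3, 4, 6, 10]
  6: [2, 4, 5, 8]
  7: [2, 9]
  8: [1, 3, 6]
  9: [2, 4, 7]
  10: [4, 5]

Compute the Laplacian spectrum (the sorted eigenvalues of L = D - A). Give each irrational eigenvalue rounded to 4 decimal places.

[0, 0.8646, 1.5016, 2.8218, 3.2545, 3.5787, 4, 4.9416, 6.1780, 6.8593]

Each diagonal entry of L is the vertex degree and each off-diagonal entry is -1 where an edge is present, 0 otherwise; in the order [1, 2, 3, 4, 5, 6, 7, 8, 9, 10] the diagonal is [3, 4, 3, 5, 5, 4, 2, 3, 3, 2]. Since every row of L sums to 0, the all-ones vector is in the kernel and 0 is an eigenvalue. The single zero eigenvalue shows the graph is connected. The largest eigenvalue, 6.8593, is at most the vertex count 10.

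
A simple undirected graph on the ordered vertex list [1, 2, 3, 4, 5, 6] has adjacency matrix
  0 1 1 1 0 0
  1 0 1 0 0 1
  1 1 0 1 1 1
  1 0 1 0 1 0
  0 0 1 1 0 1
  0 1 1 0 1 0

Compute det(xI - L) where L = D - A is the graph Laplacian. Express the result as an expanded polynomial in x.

Each diagonal entry of L is the vertex degree and each off-diagonal entry is -1 where an edge is present, 0 otherwise; in the order [1, 2, 3, 4, 5, 6] the diagonal is [3, 3, 5, 3, 3, 3]. L has integer entries, so p(x) = det(xI - L) has integer coefficients. Expanding the determinant yields x^6 - 20x^5 + 155x^4 - 580x^3 + 1045x^2 - 726x. Since p(0) = det(-L) = 0, x divides p(x).

x^6 - 20x^5 + 155x^4 - 580x^3 + 1045x^2 - 726x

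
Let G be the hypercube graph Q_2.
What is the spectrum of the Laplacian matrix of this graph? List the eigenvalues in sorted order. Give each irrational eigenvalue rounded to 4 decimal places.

[0, 2, 2, 4]

The graph has 4 vertices and degree multiset [2, 2, 2, 2]; D is the diagonal matrix of degrees and L = D - A. Since every row of L sums to 0, the all-ones vector is in the kernel and 0 is an eigenvalue. The single zero eigenvalue shows the graph is connected. By the matrix-tree theorem the graph has (1/4) * product of the nonzero eigenvalues = 4 spanning trees. The eigenvalues sum to 8, which equals trace(L) = 2|E|.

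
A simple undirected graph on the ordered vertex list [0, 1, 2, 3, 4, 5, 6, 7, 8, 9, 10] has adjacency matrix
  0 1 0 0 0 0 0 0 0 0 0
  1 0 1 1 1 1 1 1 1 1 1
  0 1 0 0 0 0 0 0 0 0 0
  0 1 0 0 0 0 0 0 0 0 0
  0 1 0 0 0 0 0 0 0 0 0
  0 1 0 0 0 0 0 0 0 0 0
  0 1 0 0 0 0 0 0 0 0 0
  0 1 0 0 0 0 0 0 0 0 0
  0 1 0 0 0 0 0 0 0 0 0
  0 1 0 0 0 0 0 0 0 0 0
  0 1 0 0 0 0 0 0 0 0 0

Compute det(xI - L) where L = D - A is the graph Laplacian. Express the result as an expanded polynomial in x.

Reading degrees in the order [0, 1, 2, 3, 4, 5, 6, 7, 8, 9, 10] gives [1, 10, 1, 1, 1, 1, 1, 1, 1, 1, 1]; set D = diag(1, 10, 1, 1, 1, 1, 1, 1, 1, 1, 1) and form L = D - A. Computing det(xI - L) by cofactor expansion (or equivalently via sum-over-permutations) gives x^11 - 20x^10 + 135x^9 - 480x^8 + 1050x^7 - 1512x^6 + 1470x^5 - 960x^4 + 405x^3 - 100x^2 + 11x. The coefficient of x^10 equals -trace(L) = -20, matching the sum of degrees. By the matrix-tree theorem the graph has (1/11) * product of the nonzero eigenvalues = 1 spanning tree. The eigenvalues sum to 20, which equals trace(L) = 2|E|.

x^11 - 20x^10 + 135x^9 - 480x^8 + 1050x^7 - 1512x^6 + 1470x^5 - 960x^4 + 405x^3 - 100x^2 + 11x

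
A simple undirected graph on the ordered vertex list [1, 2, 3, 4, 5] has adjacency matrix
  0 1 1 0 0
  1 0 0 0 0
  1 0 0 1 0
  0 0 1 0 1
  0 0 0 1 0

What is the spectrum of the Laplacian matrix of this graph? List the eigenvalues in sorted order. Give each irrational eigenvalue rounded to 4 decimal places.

Reading degrees in the order [1, 2, 3, 4, 5] gives [2, 1, 2, 2, 1]; set D = diag(2, 1, 2, 2, 1) and form L = D - A. Diagonalising L (or applying a numerical eigensolver to the 5x5 matrix) gives the spectrum above. There is one zero in the spectrum, matching the 1 component. The largest eigenvalue, 3.6180, is at most the vertex count 5.

[0, 0.3820, 1.3820, 2.6180, 3.6180]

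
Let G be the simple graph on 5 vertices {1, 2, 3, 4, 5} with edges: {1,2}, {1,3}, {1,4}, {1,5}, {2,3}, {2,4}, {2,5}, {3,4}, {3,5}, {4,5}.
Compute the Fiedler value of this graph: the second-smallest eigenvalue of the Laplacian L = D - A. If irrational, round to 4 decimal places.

5

With the vertex order [1, 2, 3, 4, 5], the degrees are [4, 4, 4, 4, 4], giving D = diag(4, 4, 4, 4, 4) and L = D - A. Computing the eigenvalues of L and sorting gives [0, 5, 5, 5, 5]. The Fiedler value lambda_2 = 5 is strictly positive, so the graph is connected.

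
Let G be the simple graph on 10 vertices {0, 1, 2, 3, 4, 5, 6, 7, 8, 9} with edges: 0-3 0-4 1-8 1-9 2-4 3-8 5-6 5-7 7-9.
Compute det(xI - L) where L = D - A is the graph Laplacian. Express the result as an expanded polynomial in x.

Reading degrees in the order [0, 1, 2, 3, 4, 5, 6, 7, 8, 9] gives [2, 2, 1, 2, 2, 2, 1, 2, 2, 2]; set D = diag(2, 2, 1, 2, 2, 2, 1, 2, 2, 2) and form L = D - A. L has integer entries, so p(x) = det(xI - L) has integer coefficients. Expanding the determinant yields x^10 - 18x^9 + 136x^8 - 560x^7 + 1365x^6 - 2002x^5 + 1716x^4 - 792x^3 + 165x^2 - 10x. Since p(0) = det(-L) = 0, x divides p(x). By the matrix-tree theorem the graph has (1/10) * product of the nonzero eigenvalues = 1 spanning tree.

x^10 - 18x^9 + 136x^8 - 560x^7 + 1365x^6 - 2002x^5 + 1716x^4 - 792x^3 + 165x^2 - 10x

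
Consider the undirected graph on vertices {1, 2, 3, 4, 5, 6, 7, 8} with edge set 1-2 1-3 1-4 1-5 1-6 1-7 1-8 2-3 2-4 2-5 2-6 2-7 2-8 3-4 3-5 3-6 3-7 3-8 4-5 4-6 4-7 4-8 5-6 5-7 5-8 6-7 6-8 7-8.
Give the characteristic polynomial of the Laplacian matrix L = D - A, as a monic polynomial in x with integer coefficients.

Reading degrees in the order [1, 2, 3, 4, 5, 6, 7, 8] gives [7, 7, 7, 7, 7, 7, 7, 7]; set D = diag(7, 7, 7, 7, 7, 7, 7, 7) and form L = D - A. L has integer entries, so p(x) = det(xI - L) has integer coefficients. Expanding the determinant yields x^8 - 56x^7 + 1344x^6 - 17920x^5 + 143360x^4 - 688128x^3 + 1835008x^2 - 2097152x. The coefficient of x^7 equals -trace(L) = -56, matching the sum of degrees. By the matrix-tree theorem the graph has (1/8) * product of the nonzero eigenvalues = 262144 spanning trees. The largest eigenvalue, 8, is at most the vertex count 8.

x^8 - 56x^7 + 1344x^6 - 17920x^5 + 143360x^4 - 688128x^3 + 1835008x^2 - 2097152x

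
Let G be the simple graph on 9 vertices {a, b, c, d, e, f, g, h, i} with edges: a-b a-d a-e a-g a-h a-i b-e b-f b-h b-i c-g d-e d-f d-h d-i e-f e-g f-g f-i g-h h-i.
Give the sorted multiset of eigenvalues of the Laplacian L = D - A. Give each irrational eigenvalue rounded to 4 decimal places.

[0, 0.8915, 4.2056, 4.7363, 5, 5.4867, 6.3928, 7.2794, 8.0078]

Each diagonal entry of L is the vertex degree and each off-diagonal entry is -1 where an edge is present, 0 otherwise; in the order [a, b, c, d, e, f, g, h, i] the diagonal is [6, 5, 1, 5, 5, 5, 5, 5, 5]. Diagonalising L (or applying a numerical eigensolver to the 9x9 matrix) gives the spectrum above. The single zero eigenvalue shows the graph is connected. The eigenvalues sum to 42, which equals trace(L) = 2|E|. The largest eigenvalue, 8.0078, is at most the vertex count 9.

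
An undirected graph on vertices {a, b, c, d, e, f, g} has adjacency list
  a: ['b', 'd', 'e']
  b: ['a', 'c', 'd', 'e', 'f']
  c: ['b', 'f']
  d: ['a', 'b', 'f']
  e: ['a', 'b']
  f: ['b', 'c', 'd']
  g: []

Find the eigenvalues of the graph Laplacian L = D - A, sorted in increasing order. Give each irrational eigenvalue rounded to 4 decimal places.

Reading degrees in the order [a, b, c, d, e, f, g] gives [3, 5, 2, 3, 2, 3, 0]; set D = diag(3, 5, 2, 3, 2, 3, 0) and form L = D - A. Diagonalising L (or applying a numerical eigensolver to the 7x7 matrix) gives the spectrum above. The 2 zero eigenvalues correspond to the 2 connected components. The largest eigenvalue, 6, is at most the vertex count 7.

[0, 0, 1.3820, 2.3820, 3.6180, 4.6180, 6]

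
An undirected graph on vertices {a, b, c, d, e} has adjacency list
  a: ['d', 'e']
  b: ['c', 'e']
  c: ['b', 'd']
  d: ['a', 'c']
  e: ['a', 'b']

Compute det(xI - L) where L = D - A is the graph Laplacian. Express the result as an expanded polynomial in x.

x^5 - 10x^4 + 35x^3 - 50x^2 + 25x

With the vertex order [a, b, c, d, e], the degrees are [2, 2, 2, 2, 2], giving D = diag(2, 2, 2, 2, 2) and L = D - A. L has integer entries, so p(x) = det(xI - L) has integer coefficients. Expanding the determinant yields x^5 - 10x^4 + 35x^3 - 50x^2 + 25x. Since p(0) = det(-L) = 0, x divides p(x). There is one zero in the spectrum, matching the 1 component. The eigenvalues sum to 10, which equals trace(L) = 2|E|.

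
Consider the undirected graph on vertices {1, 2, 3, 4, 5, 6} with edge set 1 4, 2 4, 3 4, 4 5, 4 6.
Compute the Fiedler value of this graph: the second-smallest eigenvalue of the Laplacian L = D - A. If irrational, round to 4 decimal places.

1

Each diagonal entry of L is the vertex degree and each off-diagonal entry is -1 where an edge is present, 0 otherwise; in the order [1, 2, 3, 4, 5, 6] the diagonal is [1, 1, 1, 5, 1, 1]. Computing the eigenvalues of L and sorting gives [0, 1, 1, 1, 1, 6]. The Fiedler value lambda_2 = 1 is strictly positive, so the graph is connected. There is one zero in the spectrum, matching the 1 component. By the matrix-tree theorem the graph has (1/6) * product of the nonzero eigenvalues = 1 spanning tree.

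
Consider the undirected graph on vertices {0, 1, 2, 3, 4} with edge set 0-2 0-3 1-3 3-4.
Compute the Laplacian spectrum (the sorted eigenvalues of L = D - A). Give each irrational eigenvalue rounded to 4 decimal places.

[0, 0.5188, 1, 2.3111, 4.1701]

Each diagonal entry of L is the vertex degree and each off-diagonal entry is -1 where an edge is present, 0 otherwise; in the order [0, 1, 2, 3, 4] the diagonal is [2, 1, 1, 3, 1]. The multiplicity of 0 as a Laplacian eigenvalue equals the number of connected components. The single zero eigenvalue shows the graph is connected. By the matrix-tree theorem the graph has (1/5) * product of the nonzero eigenvalues = 1 spanning tree.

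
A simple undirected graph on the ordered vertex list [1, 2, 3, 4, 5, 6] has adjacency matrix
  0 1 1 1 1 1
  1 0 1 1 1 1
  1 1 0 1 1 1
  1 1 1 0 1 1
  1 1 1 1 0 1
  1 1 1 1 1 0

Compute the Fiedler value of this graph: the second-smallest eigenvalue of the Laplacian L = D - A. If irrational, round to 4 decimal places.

6

With the vertex order [1, 2, 3, 4, 5, 6], the degrees are [5, 5, 5, 5, 5, 5], giving D = diag(5, 5, 5, 5, 5, 5) and L = D - A. Computing the eigenvalues of L and sorting gives [0, 6, 6, 6, 6, 6]. The Fiedler value lambda_2 = 6 is strictly positive, so the graph is connected. By the matrix-tree theorem the graph has (1/6) * product of the nonzero eigenvalues = 1296 spanning trees. The largest eigenvalue, 6, is at most the vertex count 6.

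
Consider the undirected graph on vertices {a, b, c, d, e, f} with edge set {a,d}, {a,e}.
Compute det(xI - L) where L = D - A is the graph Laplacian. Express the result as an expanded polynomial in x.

Reading degrees in the order [a, b, c, d, e, f] gives [2, 0, 0, 1, 1, 0]; set D = diag(2, 0, 0, 1, 1, 0) and form L = D - A. L has integer entries, so p(x) = det(xI - L) has integer coefficients. Expanding the determinant yields x^6 - 4x^5 + 3x^4. The constant term is 0 because L is singular (the all-ones vector lies in its kernel). The eigenvalues sum to 4, which equals trace(L) = 2|E|. There are 4 zeros in the spectrum, matching the 4 components.

x^6 - 4x^5 + 3x^4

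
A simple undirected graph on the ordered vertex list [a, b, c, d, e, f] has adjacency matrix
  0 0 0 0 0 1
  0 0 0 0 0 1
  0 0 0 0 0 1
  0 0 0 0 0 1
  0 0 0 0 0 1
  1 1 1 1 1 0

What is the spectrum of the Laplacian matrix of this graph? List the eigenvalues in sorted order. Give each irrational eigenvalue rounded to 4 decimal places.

[0, 1, 1, 1, 1, 6]

Reading degrees in the order [a, b, c, d, e, f] gives [1, 1, 1, 1, 1, 5]; set D = diag(1, 1, 1, 1, 1, 5) and form L = D - A. Diagonalising L (or applying a numerical eigensolver to the 6x6 matrix) gives the spectrum above.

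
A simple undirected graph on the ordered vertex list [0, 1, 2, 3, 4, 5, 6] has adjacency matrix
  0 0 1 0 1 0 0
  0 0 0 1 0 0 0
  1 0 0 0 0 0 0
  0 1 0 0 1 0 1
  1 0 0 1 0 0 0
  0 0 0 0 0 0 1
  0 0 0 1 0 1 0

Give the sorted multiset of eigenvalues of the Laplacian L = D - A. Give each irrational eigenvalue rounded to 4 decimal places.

Reading degrees in the order [0, 1, 2, 3, 4, 5, 6] gives [2, 1, 1, 3, 2, 1, 2]; set D = diag(2, 1, 1, 3, 2, 1, 2) and form L = D - A. The multiplicity of 0 as a Laplacian eigenvalue equals the number of connected components. The single zero eigenvalue shows the graph is connected. The eigenvalues sum to 12, which equals trace(L) = 2|E|. The largest eigenvalue, 4.3342, is at most the vertex count 7.

[0, 0.2603, 0.6262, 1.4055, 2.2742, 3.0996, 4.3342]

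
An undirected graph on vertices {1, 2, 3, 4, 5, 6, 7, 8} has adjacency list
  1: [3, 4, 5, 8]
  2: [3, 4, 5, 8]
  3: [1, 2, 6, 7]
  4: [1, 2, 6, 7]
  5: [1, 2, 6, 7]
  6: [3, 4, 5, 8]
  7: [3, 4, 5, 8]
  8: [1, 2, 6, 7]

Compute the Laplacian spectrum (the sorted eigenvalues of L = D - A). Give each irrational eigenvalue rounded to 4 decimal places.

[0, 4, 4, 4, 4, 4, 4, 8]

With the vertex order [1, 2, 3, 4, 5, 6, 7, 8], the degrees are [4, 4, 4, 4, 4, 4, 4, 4], giving D = diag(4, 4, 4, 4, 4, 4, 4, 4) and L = D - A. Diagonalising L (or applying a numerical eigensolver to the 8x8 matrix) gives the spectrum above. The eigenvalues sum to 32, which equals trace(L) = 2|E|.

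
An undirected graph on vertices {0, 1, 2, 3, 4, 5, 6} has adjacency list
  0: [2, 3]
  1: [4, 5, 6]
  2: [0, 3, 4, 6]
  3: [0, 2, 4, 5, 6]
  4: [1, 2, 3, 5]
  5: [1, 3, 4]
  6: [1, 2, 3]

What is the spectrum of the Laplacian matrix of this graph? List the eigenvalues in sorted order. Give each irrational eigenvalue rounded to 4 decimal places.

[0, 1.5514, 2.6792, 3.6125, 4.2131, 5.5930, 6.3509]

Reading degrees in the order [0, 1, 2, 3, 4, 5, 6] gives [2, 3, 4, 5, 4, 3, 3]; set D = diag(2, 3, 4, 5, 4, 3, 3) and form L = D - A. Diagonalising L (or applying a numerical eigensolver to the 7x7 matrix) gives the spectrum above. The single zero eigenvalue shows the graph is connected. The eigenvalues sum to 24, which equals trace(L) = 2|E|.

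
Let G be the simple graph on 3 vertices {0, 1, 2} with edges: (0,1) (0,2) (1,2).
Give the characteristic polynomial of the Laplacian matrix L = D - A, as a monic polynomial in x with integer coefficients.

x^3 - 6x^2 + 9x

Each diagonal entry of L is the vertex degree and each off-diagonal entry is -1 where an edge is present, 0 otherwise; in the order [0, 1, 2] the diagonal is [2, 2, 2]. Computing det(xI - L) by cofactor expansion (or equivalently via sum-over-permutations) gives x^3 - 6x^2 + 9x. The coefficient of x^2 equals -trace(L) = -6, matching the sum of degrees.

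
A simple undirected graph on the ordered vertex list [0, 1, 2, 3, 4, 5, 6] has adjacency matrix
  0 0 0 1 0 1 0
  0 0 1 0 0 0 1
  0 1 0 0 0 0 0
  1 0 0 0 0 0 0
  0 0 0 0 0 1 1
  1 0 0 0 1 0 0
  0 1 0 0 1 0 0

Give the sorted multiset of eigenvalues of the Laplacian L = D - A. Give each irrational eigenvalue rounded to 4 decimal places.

[0, 0.1981, 0.7530, 1.5550, 2.4450, 3.2470, 3.8019]

With the vertex order [0, 1, 2, 3, 4, 5, 6], the degrees are [2, 2, 1, 1, 2, 2, 2], giving D = diag(2, 2, 1, 1, 2, 2, 2) and L = D - A. The multiplicity of 0 as a Laplacian eigenvalue equals the number of connected components. The single zero eigenvalue shows the graph is connected.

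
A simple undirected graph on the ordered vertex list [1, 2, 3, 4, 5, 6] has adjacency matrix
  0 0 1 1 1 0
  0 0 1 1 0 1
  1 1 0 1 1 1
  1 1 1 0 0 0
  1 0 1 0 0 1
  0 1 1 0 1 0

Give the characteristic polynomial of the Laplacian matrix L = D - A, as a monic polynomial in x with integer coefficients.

x^6 - 20x^5 + 155x^4 - 580x^3 + 1045x^2 - 726x

With the vertex order [1, 2, 3, 4, 5, 6], the degrees are [3, 3, 5, 3, 3, 3], giving D = diag(3, 3, 5, 3, 3, 3) and L = D - A. L has integer entries, so p(x) = det(xI - L) has integer coefficients. Expanding the determinant yields x^6 - 20x^5 + 155x^4 - 580x^3 + 1045x^2 - 726x. Since p(0) = det(-L) = 0, x divides p(x). By the matrix-tree theorem the graph has (1/6) * product of the nonzero eigenvalues = 121 spanning trees.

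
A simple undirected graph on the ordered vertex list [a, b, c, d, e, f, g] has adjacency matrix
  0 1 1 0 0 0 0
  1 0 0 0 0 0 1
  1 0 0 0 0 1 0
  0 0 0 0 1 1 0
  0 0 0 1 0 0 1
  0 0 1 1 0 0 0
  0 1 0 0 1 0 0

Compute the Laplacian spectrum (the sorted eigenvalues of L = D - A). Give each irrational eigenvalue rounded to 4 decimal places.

Each diagonal entry of L is the vertex degree and each off-diagonal entry is -1 where an edge is present, 0 otherwise; in the order [a, b, c, d, e, f, g] the diagonal is [2, 2, 2, 2, 2, 2, 2]. Since every row of L sums to 0, the all-ones vector is in the kernel and 0 is an eigenvalue. The largest eigenvalue, 3.8019, is at most the vertex count 7.

[0, 0.7530, 0.7530, 2.4450, 2.4450, 3.8019, 3.8019]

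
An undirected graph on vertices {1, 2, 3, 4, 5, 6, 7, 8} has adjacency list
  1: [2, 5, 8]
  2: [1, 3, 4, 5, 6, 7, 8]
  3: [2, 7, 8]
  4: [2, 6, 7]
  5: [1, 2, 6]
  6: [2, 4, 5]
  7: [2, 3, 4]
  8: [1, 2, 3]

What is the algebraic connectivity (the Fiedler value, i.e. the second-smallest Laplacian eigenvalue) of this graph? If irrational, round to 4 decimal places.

Reading degrees in the order [1, 2, 3, 4, 5, 6, 7, 8] gives [3, 7, 3, 3, 3, 3, 3, 3]; set D = diag(3, 7, 3, 3, 3, 3, 3, 3) and form L = D - A. Computing the eigenvalues of L and sorting gives [0, 1.7530, 1.7530, 3.4450, 3.4450, 4.8019, 4.8019, 8]. The Fiedler value lambda_2 = 1.7530 is strictly positive, so the graph is connected. There is one zero in the spectrum, matching the 1 component.

1.7530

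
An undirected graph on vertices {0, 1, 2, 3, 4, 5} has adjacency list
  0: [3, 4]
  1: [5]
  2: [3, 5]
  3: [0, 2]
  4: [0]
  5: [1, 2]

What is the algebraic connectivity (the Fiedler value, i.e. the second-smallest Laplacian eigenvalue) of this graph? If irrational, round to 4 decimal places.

0.2679

With the vertex order [0, 1, 2, 3, 4, 5], the degrees are [2, 1, 2, 2, 1, 2], giving D = diag(2, 1, 2, 2, 1, 2) and L = D - A. The sorted Laplacian eigenvalues are [0, 0.2679, 1, 2, 3, 3.7321]; the algebraic connectivity is the second entry, 0.2679.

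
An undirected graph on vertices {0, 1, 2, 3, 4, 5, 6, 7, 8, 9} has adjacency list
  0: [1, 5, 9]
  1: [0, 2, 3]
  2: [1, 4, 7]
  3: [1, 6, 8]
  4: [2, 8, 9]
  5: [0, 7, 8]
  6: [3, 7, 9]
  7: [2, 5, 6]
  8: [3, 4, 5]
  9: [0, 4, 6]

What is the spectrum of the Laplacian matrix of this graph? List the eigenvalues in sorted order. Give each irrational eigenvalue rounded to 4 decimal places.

[0, 2, 2, 2, 2, 2, 5, 5, 5, 5]

Reading degrees in the order [0, 1, 2, 3, 4, 5, 6, 7, 8, 9] gives [3, 3, 3, 3, 3, 3, 3, 3, 3, 3]; set D = diag(3, 3, 3, 3, 3, 3, 3, 3, 3, 3) and form L = D - A. Diagonalising L (or applying a numerical eigensolver to the 10x10 matrix) gives the spectrum above. The largest eigenvalue, 5, is at most the vertex count 10. There is one zero in the spectrum, matching the 1 component.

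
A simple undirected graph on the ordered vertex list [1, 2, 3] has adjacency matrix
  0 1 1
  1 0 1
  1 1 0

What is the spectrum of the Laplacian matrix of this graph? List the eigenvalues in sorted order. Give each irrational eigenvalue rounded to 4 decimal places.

With the vertex order [1, 2, 3], the degrees are [2, 2, 2], giving D = diag(2, 2, 2) and L = D - A. Diagonalising L (or applying a numerical eigensolver to the 3x3 matrix) gives the spectrum above. The largest eigenvalue, 3, is at most the vertex count 3. By the matrix-tree theorem the graph has (1/3) * product of the nonzero eigenvalues = 3 spanning trees.

[0, 3, 3]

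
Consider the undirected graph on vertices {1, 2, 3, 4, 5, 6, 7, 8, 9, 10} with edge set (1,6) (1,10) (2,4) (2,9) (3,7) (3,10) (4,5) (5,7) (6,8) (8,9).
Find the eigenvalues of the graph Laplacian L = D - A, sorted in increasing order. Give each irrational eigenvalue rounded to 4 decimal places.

Each diagonal entry of L is the vertex degree and each off-diagonal entry is -1 where an edge is present, 0 otherwise; in the order [1, 2, 3, 4, 5, 6, 7, 8, 9, 10] the diagonal is [2, 2, 2, 2, 2, 2, 2, 2, 2, 2]. Since every row of L sums to 0, the all-ones vector is in the kernel and 0 is an eigenvalue. There is one zero in the spectrum, matching the 1 component.

[0, 0.3820, 0.3820, 1.3820, 1.3820, 2.6180, 2.6180, 3.6180, 3.6180, 4]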